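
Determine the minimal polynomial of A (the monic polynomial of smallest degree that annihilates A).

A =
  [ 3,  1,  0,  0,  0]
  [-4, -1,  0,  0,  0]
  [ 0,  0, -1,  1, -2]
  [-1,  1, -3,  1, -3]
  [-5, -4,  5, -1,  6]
x^3 - 6*x^2 + 9*x - 4

The characteristic polynomial is χ_A(x) = (x - 4)*(x - 1)^4, so the eigenvalues are known. The minimal polynomial is
  m_A(x) = Π_λ (x − λ)^{k_λ}
where k_λ is the size of the *largest* Jordan block for λ (equivalently, the smallest k with (A − λI)^k v = 0 for every generalised eigenvector v of λ).

  λ = 1: largest Jordan block has size 2, contributing (x − 1)^2
  λ = 4: largest Jordan block has size 1, contributing (x − 4)

So m_A(x) = (x - 4)*(x - 1)^2 = x^3 - 6*x^2 + 9*x - 4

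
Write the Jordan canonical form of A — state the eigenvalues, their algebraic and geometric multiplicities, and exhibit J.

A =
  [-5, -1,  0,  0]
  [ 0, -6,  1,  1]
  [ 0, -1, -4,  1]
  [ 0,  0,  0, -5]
J_3(-5) ⊕ J_1(-5)

The characteristic polynomial is
  det(x·I − A) = x^4 + 20*x^3 + 150*x^2 + 500*x + 625 = (x + 5)^4

Eigenvalues and multiplicities (the geometric multiplicity of λ is n − rank(A − λI), which equals the number of Jordan blocks for λ):
  λ = -5: algebraic multiplicity = 4, geometric multiplicity = 2

Determining the block sizes for each eigenvalue:
  λ = -5: with am = 4 and gm = 2, the partition is not yet determined (e.g. several partitions of 4 into 2 parts exist). Let N = A − (-5)·I. Computing rank(N^1) = 2, rank(N^2) = 1, rank(N^3) = 0; the number of blocks of size ≥ j is rank(N^{j−1}) − rank(N^j), giving [2, 1, 1]. So we have 1 block(s) of size 3, 1 block(s) of size 1 → block sizes [3, 1]

Assembling the blocks gives a Jordan form
J =
  [-5,  1,  0,  0]
  [ 0, -5,  1,  0]
  [ 0,  0, -5,  0]
  [ 0,  0,  0, -5]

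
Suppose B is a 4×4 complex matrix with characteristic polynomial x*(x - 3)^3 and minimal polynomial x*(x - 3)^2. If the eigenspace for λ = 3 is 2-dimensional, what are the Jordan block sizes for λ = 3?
Block sizes for λ = 3: [2, 1]

Step 1 — from the characteristic polynomial, algebraic multiplicity of λ = 3 is 3. From dim ker(B − (3)·I) = 2, there are exactly 2 Jordan blocks for λ = 3.
Step 2 — from the minimal polynomial, the factor (x − 3)^2 tells us the largest block for λ = 3 has size 2.
Step 3 — with total size 3, 2 blocks, and largest block 2, the block sizes (in nonincreasing order) are [2, 1].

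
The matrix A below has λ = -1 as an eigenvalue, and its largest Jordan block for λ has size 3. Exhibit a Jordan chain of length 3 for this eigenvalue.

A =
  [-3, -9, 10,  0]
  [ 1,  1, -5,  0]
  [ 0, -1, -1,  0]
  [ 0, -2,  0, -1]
A Jordan chain for λ = -1 of length 3:
v_1 = (-5, 0, -1, -2)ᵀ
v_2 = (-2, 1, 0, 0)ᵀ
v_3 = (1, 0, 0, 0)ᵀ

Let N = A − (-1)·I. We want v_3 with N^3 v_3 = 0 but N^2 v_3 ≠ 0; then v_{j-1} := N · v_j for j = 3, …, 2.

Pick v_3 = (1, 0, 0, 0)ᵀ.
Then v_2 = N · v_3 = (-2, 1, 0, 0)ᵀ.
Then v_1 = N · v_2 = (-5, 0, -1, -2)ᵀ.

Sanity check: (A − (-1)·I) v_1 = (0, 0, 0, 0)ᵀ = 0. ✓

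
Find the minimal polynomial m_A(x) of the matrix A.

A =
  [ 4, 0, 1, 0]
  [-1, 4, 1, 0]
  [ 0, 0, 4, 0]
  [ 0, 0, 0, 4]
x^3 - 12*x^2 + 48*x - 64

The characteristic polynomial is χ_A(x) = (x - 4)^4, so the eigenvalues are known. The minimal polynomial is
  m_A(x) = Π_λ (x − λ)^{k_λ}
where k_λ is the size of the *largest* Jordan block for λ (equivalently, the smallest k with (A − λI)^k v = 0 for every generalised eigenvector v of λ).

  λ = 4: largest Jordan block has size 3, contributing (x − 4)^3

So m_A(x) = (x - 4)^3 = x^3 - 12*x^2 + 48*x - 64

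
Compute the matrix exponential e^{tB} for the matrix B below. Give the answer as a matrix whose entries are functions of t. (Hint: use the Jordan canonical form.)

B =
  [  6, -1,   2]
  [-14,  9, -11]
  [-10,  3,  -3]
e^{tB} =
  [-t^2*exp(4*t) + 2*t*exp(4*t) + exp(4*t), -t^2*exp(4*t)/2 - t*exp(4*t), t^2*exp(4*t)/2 + 2*t*exp(4*t)]
  [6*t^2*exp(4*t) - 14*t*exp(4*t), 3*t^2*exp(4*t) + 5*t*exp(4*t) + exp(4*t), -3*t^2*exp(4*t) - 11*t*exp(4*t)]
  [4*t^2*exp(4*t) - 10*t*exp(4*t), 2*t^2*exp(4*t) + 3*t*exp(4*t), -2*t^2*exp(4*t) - 7*t*exp(4*t) + exp(4*t)]

Strategy: write B = P · J · P⁻¹ where J is a Jordan canonical form, so e^{tB} = P · e^{tJ} · P⁻¹, and e^{tJ} can be computed block-by-block.

B has Jordan form
J =
  [4, 1, 0]
  [0, 4, 1]
  [0, 0, 4]
(up to reordering of blocks).

Per-block formulas:
  For a 3×3 Jordan block J_3(4): exp(t · J_3(4)) = e^(4t)·(I + t·N + (t^2/2)·N^2), where N is the 3×3 nilpotent shift.

After assembling e^{tJ} and conjugating by P, we get:

e^{tB} =
  [-t^2*exp(4*t) + 2*t*exp(4*t) + exp(4*t), -t^2*exp(4*t)/2 - t*exp(4*t), t^2*exp(4*t)/2 + 2*t*exp(4*t)]
  [6*t^2*exp(4*t) - 14*t*exp(4*t), 3*t^2*exp(4*t) + 5*t*exp(4*t) + exp(4*t), -3*t^2*exp(4*t) - 11*t*exp(4*t)]
  [4*t^2*exp(4*t) - 10*t*exp(4*t), 2*t^2*exp(4*t) + 3*t*exp(4*t), -2*t^2*exp(4*t) - 7*t*exp(4*t) + exp(4*t)]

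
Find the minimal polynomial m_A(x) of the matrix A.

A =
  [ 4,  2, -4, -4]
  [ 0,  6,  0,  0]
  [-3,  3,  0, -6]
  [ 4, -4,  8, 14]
x^2 - 12*x + 36

The characteristic polynomial is χ_A(x) = (x - 6)^4, so the eigenvalues are known. The minimal polynomial is
  m_A(x) = Π_λ (x − λ)^{k_λ}
where k_λ is the size of the *largest* Jordan block for λ (equivalently, the smallest k with (A − λI)^k v = 0 for every generalised eigenvector v of λ).

  λ = 6: largest Jordan block has size 2, contributing (x − 6)^2

So m_A(x) = (x - 6)^2 = x^2 - 12*x + 36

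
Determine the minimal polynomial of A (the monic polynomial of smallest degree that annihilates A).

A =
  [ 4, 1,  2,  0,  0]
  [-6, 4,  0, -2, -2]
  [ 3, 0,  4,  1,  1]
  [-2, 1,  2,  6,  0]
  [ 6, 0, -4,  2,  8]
x^4 - 20*x^3 + 148*x^2 - 480*x + 576

The characteristic polynomial is χ_A(x) = (x - 6)^3*(x - 4)^2, so the eigenvalues are known. The minimal polynomial is
  m_A(x) = Π_λ (x − λ)^{k_λ}
where k_λ is the size of the *largest* Jordan block for λ (equivalently, the smallest k with (A − λI)^k v = 0 for every generalised eigenvector v of λ).

  λ = 4: largest Jordan block has size 2, contributing (x − 4)^2
  λ = 6: largest Jordan block has size 2, contributing (x − 6)^2

So m_A(x) = (x - 6)^2*(x - 4)^2 = x^4 - 20*x^3 + 148*x^2 - 480*x + 576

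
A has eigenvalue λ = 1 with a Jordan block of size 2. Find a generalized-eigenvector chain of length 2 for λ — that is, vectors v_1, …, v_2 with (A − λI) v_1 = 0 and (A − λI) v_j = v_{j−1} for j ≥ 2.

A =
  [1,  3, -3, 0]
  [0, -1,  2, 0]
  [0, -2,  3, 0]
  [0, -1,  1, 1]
A Jordan chain for λ = 1 of length 2:
v_1 = (3, -2, -2, -1)ᵀ
v_2 = (0, 1, 0, 0)ᵀ

Let N = A − (1)·I. We want v_2 with N^2 v_2 = 0 but N^1 v_2 ≠ 0; then v_{j-1} := N · v_j for j = 2, …, 2.

Pick v_2 = (0, 1, 0, 0)ᵀ.
Then v_1 = N · v_2 = (3, -2, -2, -1)ᵀ.

Sanity check: (A − (1)·I) v_1 = (0, 0, 0, 0)ᵀ = 0. ✓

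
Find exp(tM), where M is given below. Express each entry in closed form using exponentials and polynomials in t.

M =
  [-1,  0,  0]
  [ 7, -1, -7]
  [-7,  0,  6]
e^{tM} =
  [exp(-t), 0, 0]
  [exp(6*t) - exp(-t), exp(-t), -exp(6*t) + exp(-t)]
  [-exp(6*t) + exp(-t), 0, exp(6*t)]

Strategy: write M = P · J · P⁻¹ where J is a Jordan canonical form, so e^{tM} = P · e^{tJ} · P⁻¹, and e^{tJ} can be computed block-by-block.

M has Jordan form
J =
  [-1,  0, 0]
  [ 0, -1, 0]
  [ 0,  0, 6]
(up to reordering of blocks).

Per-block formulas:
  For a 1×1 block at λ = -1: exp(t · [-1]) = [e^(-1t)].
  For a 1×1 block at λ = 6: exp(t · [6]) = [e^(6t)].

After assembling e^{tJ} and conjugating by P, we get:

e^{tM} =
  [exp(-t), 0, 0]
  [exp(6*t) - exp(-t), exp(-t), -exp(6*t) + exp(-t)]
  [-exp(6*t) + exp(-t), 0, exp(6*t)]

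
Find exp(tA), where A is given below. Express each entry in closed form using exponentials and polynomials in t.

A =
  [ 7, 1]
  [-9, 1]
e^{tA} =
  [3*t*exp(4*t) + exp(4*t), t*exp(4*t)]
  [-9*t*exp(4*t), -3*t*exp(4*t) + exp(4*t)]

Strategy: write A = P · J · P⁻¹ where J is a Jordan canonical form, so e^{tA} = P · e^{tJ} · P⁻¹, and e^{tJ} can be computed block-by-block.

A has Jordan form
J =
  [4, 1]
  [0, 4]
(up to reordering of blocks).

Per-block formulas:
  For a 2×2 Jordan block J_2(4): exp(t · J_2(4)) = e^(4t)·(I + t·N), where N is the 2×2 nilpotent shift.

After assembling e^{tJ} and conjugating by P, we get:

e^{tA} =
  [3*t*exp(4*t) + exp(4*t), t*exp(4*t)]
  [-9*t*exp(4*t), -3*t*exp(4*t) + exp(4*t)]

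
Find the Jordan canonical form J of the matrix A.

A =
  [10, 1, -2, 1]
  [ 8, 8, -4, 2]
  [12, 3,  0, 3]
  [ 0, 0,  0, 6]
J_2(6) ⊕ J_1(6) ⊕ J_1(6)

The characteristic polynomial is
  det(x·I − A) = x^4 - 24*x^3 + 216*x^2 - 864*x + 1296 = (x - 6)^4

Eigenvalues and multiplicities (the geometric multiplicity of λ is n − rank(A − λI), which equals the number of Jordan blocks for λ):
  λ = 6: algebraic multiplicity = 4, geometric multiplicity = 3

Determining the block sizes for each eigenvalue:
  λ = 6: 3 blocks summing to 4 forces exactly one block of size 2 and the rest size 1 → block sizes [2, 1, 1]

Assembling the blocks gives a Jordan form
J =
  [6, 1, 0, 0]
  [0, 6, 0, 0]
  [0, 0, 6, 0]
  [0, 0, 0, 6]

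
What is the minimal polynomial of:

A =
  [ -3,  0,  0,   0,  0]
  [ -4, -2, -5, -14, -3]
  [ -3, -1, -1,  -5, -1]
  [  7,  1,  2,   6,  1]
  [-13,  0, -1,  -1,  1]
x^3 + x^2 - 5*x + 3

The characteristic polynomial is χ_A(x) = (x - 1)^4*(x + 3), so the eigenvalues are known. The minimal polynomial is
  m_A(x) = Π_λ (x − λ)^{k_λ}
where k_λ is the size of the *largest* Jordan block for λ (equivalently, the smallest k with (A − λI)^k v = 0 for every generalised eigenvector v of λ).

  λ = -3: largest Jordan block has size 1, contributing (x + 3)
  λ = 1: largest Jordan block has size 2, contributing (x − 1)^2

So m_A(x) = (x - 1)^2*(x + 3) = x^3 + x^2 - 5*x + 3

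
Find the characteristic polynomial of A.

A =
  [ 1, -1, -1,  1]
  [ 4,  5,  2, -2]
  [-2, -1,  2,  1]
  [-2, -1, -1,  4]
x^4 - 12*x^3 + 54*x^2 - 108*x + 81

Expanding det(x·I − A) (e.g. by cofactor expansion or by noting that A is similar to its Jordan form J, which has the same characteristic polynomial as A) gives
  χ_A(x) = x^4 - 12*x^3 + 54*x^2 - 108*x + 81
which factors as (x - 3)^4. The eigenvalues (with algebraic multiplicities) are λ = 3 with multiplicity 4.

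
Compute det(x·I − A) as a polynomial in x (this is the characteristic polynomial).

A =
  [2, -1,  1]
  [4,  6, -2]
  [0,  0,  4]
x^3 - 12*x^2 + 48*x - 64

Expanding det(x·I − A) (e.g. by cofactor expansion or by noting that A is similar to its Jordan form J, which has the same characteristic polynomial as A) gives
  χ_A(x) = x^3 - 12*x^2 + 48*x - 64
which factors as (x - 4)^3. The eigenvalues (with algebraic multiplicities) are λ = 4 with multiplicity 3.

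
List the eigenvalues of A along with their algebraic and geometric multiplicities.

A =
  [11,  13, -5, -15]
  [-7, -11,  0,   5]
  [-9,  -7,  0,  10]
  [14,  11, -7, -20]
λ = -5: alg = 4, geom = 2

Step 1 — factor the characteristic polynomial to read off the algebraic multiplicities:
  χ_A(x) = (x + 5)^4

Step 2 — compute geometric multiplicities via the rank-nullity identity g(λ) = n − rank(A − λI):
  rank(A − (-5)·I) = 2, so dim ker(A − (-5)·I) = n − 2 = 2

Summary:
  λ = -5: algebraic multiplicity = 4, geometric multiplicity = 2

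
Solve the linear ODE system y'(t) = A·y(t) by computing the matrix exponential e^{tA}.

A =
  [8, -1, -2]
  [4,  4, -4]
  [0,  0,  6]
e^{tA} =
  [2*t*exp(6*t) + exp(6*t), -t*exp(6*t), -2*t*exp(6*t)]
  [4*t*exp(6*t), -2*t*exp(6*t) + exp(6*t), -4*t*exp(6*t)]
  [0, 0, exp(6*t)]

Strategy: write A = P · J · P⁻¹ where J is a Jordan canonical form, so e^{tA} = P · e^{tJ} · P⁻¹, and e^{tJ} can be computed block-by-block.

A has Jordan form
J =
  [6, 1, 0]
  [0, 6, 0]
  [0, 0, 6]
(up to reordering of blocks).

Per-block formulas:
  For a 2×2 Jordan block J_2(6): exp(t · J_2(6)) = e^(6t)·(I + t·N), where N is the 2×2 nilpotent shift.
  For a 1×1 block at λ = 6: exp(t · [6]) = [e^(6t)].

After assembling e^{tJ} and conjugating by P, we get:

e^{tA} =
  [2*t*exp(6*t) + exp(6*t), -t*exp(6*t), -2*t*exp(6*t)]
  [4*t*exp(6*t), -2*t*exp(6*t) + exp(6*t), -4*t*exp(6*t)]
  [0, 0, exp(6*t)]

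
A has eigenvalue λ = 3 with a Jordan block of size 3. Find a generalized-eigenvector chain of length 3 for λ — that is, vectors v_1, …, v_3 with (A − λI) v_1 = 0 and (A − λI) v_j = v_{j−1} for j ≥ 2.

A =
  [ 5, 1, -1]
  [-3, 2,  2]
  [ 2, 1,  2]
A Jordan chain for λ = 3 of length 3:
v_1 = (-1, 1, -1)ᵀ
v_2 = (2, -3, 2)ᵀ
v_3 = (1, 0, 0)ᵀ

Let N = A − (3)·I. We want v_3 with N^3 v_3 = 0 but N^2 v_3 ≠ 0; then v_{j-1} := N · v_j for j = 3, …, 2.

Pick v_3 = (1, 0, 0)ᵀ.
Then v_2 = N · v_3 = (2, -3, 2)ᵀ.
Then v_1 = N · v_2 = (-1, 1, -1)ᵀ.

Sanity check: (A − (3)·I) v_1 = (0, 0, 0)ᵀ = 0. ✓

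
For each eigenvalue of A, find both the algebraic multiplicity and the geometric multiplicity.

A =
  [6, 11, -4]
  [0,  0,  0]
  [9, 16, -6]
λ = 0: alg = 3, geom = 1

Step 1 — factor the characteristic polynomial to read off the algebraic multiplicities:
  χ_A(x) = x^3

Step 2 — compute geometric multiplicities via the rank-nullity identity g(λ) = n − rank(A − λI):
  rank(A − (0)·I) = 2, so dim ker(A − (0)·I) = n − 2 = 1

Summary:
  λ = 0: algebraic multiplicity = 3, geometric multiplicity = 1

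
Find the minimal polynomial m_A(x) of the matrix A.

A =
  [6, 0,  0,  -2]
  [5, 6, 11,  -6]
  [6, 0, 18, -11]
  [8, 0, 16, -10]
x^4 - 20*x^3 + 144*x^2 - 432*x + 432

The characteristic polynomial is χ_A(x) = (x - 6)^3*(x - 2), so the eigenvalues are known. The minimal polynomial is
  m_A(x) = Π_λ (x − λ)^{k_λ}
where k_λ is the size of the *largest* Jordan block for λ (equivalently, the smallest k with (A − λI)^k v = 0 for every generalised eigenvector v of λ).

  λ = 2: largest Jordan block has size 1, contributing (x − 2)
  λ = 6: largest Jordan block has size 3, contributing (x − 6)^3

So m_A(x) = (x - 6)^3*(x - 2) = x^4 - 20*x^3 + 144*x^2 - 432*x + 432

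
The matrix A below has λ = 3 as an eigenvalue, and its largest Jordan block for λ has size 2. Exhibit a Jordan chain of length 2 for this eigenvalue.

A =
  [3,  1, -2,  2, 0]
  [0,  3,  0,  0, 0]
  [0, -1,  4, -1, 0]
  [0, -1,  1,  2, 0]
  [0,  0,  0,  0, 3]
A Jordan chain for λ = 3 of length 2:
v_1 = (1, 0, -1, -1, 0)ᵀ
v_2 = (0, 1, 0, 0, 0)ᵀ

Let N = A − (3)·I. We want v_2 with N^2 v_2 = 0 but N^1 v_2 ≠ 0; then v_{j-1} := N · v_j for j = 2, …, 2.

Pick v_2 = (0, 1, 0, 0, 0)ᵀ.
Then v_1 = N · v_2 = (1, 0, -1, -1, 0)ᵀ.

Sanity check: (A − (3)·I) v_1 = (0, 0, 0, 0, 0)ᵀ = 0. ✓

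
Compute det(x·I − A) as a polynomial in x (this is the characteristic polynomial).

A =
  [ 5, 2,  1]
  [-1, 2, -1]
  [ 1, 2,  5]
x^3 - 12*x^2 + 48*x - 64

Expanding det(x·I − A) (e.g. by cofactor expansion or by noting that A is similar to its Jordan form J, which has the same characteristic polynomial as A) gives
  χ_A(x) = x^3 - 12*x^2 + 48*x - 64
which factors as (x - 4)^3. The eigenvalues (with algebraic multiplicities) are λ = 4 with multiplicity 3.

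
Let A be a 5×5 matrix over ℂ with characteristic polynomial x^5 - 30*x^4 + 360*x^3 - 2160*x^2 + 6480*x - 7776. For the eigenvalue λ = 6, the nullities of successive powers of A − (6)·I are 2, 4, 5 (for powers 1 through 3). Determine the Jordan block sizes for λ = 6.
Block sizes for λ = 6: [3, 2]

From the dimensions of kernels of powers, the number of Jordan blocks of size at least j is d_j − d_{j−1} where d_j = dim ker(N^j) (with d_0 = 0). Computing the differences gives [2, 2, 1].
The number of blocks of size exactly k is (#blocks of size ≥ k) − (#blocks of size ≥ k + 1), so the partition is: 1 block(s) of size 2, 1 block(s) of size 3.
In nonincreasing order the block sizes are [3, 2].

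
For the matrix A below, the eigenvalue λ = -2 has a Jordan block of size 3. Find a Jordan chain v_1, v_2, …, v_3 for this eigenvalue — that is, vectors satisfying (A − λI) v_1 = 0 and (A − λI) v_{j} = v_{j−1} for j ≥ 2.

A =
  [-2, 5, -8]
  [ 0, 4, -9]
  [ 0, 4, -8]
A Jordan chain for λ = -2 of length 3:
v_1 = (-2, 0, 0)ᵀ
v_2 = (5, 6, 4)ᵀ
v_3 = (0, 1, 0)ᵀ

Let N = A − (-2)·I. We want v_3 with N^3 v_3 = 0 but N^2 v_3 ≠ 0; then v_{j-1} := N · v_j for j = 3, …, 2.

Pick v_3 = (0, 1, 0)ᵀ.
Then v_2 = N · v_3 = (5, 6, 4)ᵀ.
Then v_1 = N · v_2 = (-2, 0, 0)ᵀ.

Sanity check: (A − (-2)·I) v_1 = (0, 0, 0)ᵀ = 0. ✓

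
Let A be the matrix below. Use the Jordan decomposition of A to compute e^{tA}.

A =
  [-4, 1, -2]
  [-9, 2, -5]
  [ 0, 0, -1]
e^{tA} =
  [-3*t*exp(-t) + exp(-t), t*exp(-t), t^2*exp(-t)/2 - 2*t*exp(-t)]
  [-9*t*exp(-t), 3*t*exp(-t) + exp(-t), 3*t^2*exp(-t)/2 - 5*t*exp(-t)]
  [0, 0, exp(-t)]

Strategy: write A = P · J · P⁻¹ where J is a Jordan canonical form, so e^{tA} = P · e^{tJ} · P⁻¹, and e^{tJ} can be computed block-by-block.

A has Jordan form
J =
  [-1,  1,  0]
  [ 0, -1,  1]
  [ 0,  0, -1]
(up to reordering of blocks).

Per-block formulas:
  For a 3×3 Jordan block J_3(-1): exp(t · J_3(-1)) = e^(-1t)·(I + t·N + (t^2/2)·N^2), where N is the 3×3 nilpotent shift.

After assembling e^{tJ} and conjugating by P, we get:

e^{tA} =
  [-3*t*exp(-t) + exp(-t), t*exp(-t), t^2*exp(-t)/2 - 2*t*exp(-t)]
  [-9*t*exp(-t), 3*t*exp(-t) + exp(-t), 3*t^2*exp(-t)/2 - 5*t*exp(-t)]
  [0, 0, exp(-t)]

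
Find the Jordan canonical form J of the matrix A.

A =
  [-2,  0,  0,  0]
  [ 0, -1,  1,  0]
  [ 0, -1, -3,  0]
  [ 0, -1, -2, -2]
J_3(-2) ⊕ J_1(-2)

The characteristic polynomial is
  det(x·I − A) = x^4 + 8*x^3 + 24*x^2 + 32*x + 16 = (x + 2)^4

Eigenvalues and multiplicities (the geometric multiplicity of λ is n − rank(A − λI), which equals the number of Jordan blocks for λ):
  λ = -2: algebraic multiplicity = 4, geometric multiplicity = 2

Determining the block sizes for each eigenvalue:
  λ = -2: with am = 4 and gm = 2, the partition is not yet determined (e.g. several partitions of 4 into 2 parts exist). Let N = A − (-2)·I. Computing rank(N^1) = 2, rank(N^2) = 1, rank(N^3) = 0; the number of blocks of size ≥ j is rank(N^{j−1}) − rank(N^j), giving [2, 1, 1]. So we have 1 block(s) of size 3, 1 block(s) of size 1 → block sizes [3, 1]

Assembling the blocks gives a Jordan form
J =
  [-2,  1,  0,  0]
  [ 0, -2,  1,  0]
  [ 0,  0, -2,  0]
  [ 0,  0,  0, -2]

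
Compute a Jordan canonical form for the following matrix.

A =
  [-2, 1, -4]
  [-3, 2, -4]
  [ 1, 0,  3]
J_3(1)

The characteristic polynomial is
  det(x·I − A) = x^3 - 3*x^2 + 3*x - 1 = (x - 1)^3

Eigenvalues and multiplicities (the geometric multiplicity of λ is n − rank(A − λI), which equals the number of Jordan blocks for λ):
  λ = 1: algebraic multiplicity = 3, geometric multiplicity = 1

Determining the block sizes for each eigenvalue:
  λ = 1: one block (gm = 1), so the single block has size am = 3 → block sizes [3]

Assembling the blocks gives a Jordan form
J =
  [1, 1, 0]
  [0, 1, 1]
  [0, 0, 1]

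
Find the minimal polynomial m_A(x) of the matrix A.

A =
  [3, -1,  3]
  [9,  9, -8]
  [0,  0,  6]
x^3 - 18*x^2 + 108*x - 216

The characteristic polynomial is χ_A(x) = (x - 6)^3, so the eigenvalues are known. The minimal polynomial is
  m_A(x) = Π_λ (x − λ)^{k_λ}
where k_λ is the size of the *largest* Jordan block for λ (equivalently, the smallest k with (A − λI)^k v = 0 for every generalised eigenvector v of λ).

  λ = 6: largest Jordan block has size 3, contributing (x − 6)^3

So m_A(x) = (x - 6)^3 = x^3 - 18*x^2 + 108*x - 216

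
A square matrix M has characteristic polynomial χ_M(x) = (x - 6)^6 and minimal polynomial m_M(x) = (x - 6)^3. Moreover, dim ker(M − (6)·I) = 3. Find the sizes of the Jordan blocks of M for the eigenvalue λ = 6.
Block sizes for λ = 6: [3, 2, 1]

Step 1 — from the characteristic polynomial, algebraic multiplicity of λ = 6 is 6. From dim ker(M − (6)·I) = 3, there are exactly 3 Jordan blocks for λ = 6.
Step 2 — from the minimal polynomial, the factor (x − 6)^3 tells us the largest block for λ = 6 has size 3.
Step 3 — with total size 6, 3 blocks, and largest block 3, the block sizes (in nonincreasing order) are [3, 2, 1].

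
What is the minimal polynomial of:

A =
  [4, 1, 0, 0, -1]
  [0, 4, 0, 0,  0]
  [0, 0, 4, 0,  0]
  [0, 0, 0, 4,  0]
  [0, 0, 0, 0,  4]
x^2 - 8*x + 16

The characteristic polynomial is χ_A(x) = (x - 4)^5, so the eigenvalues are known. The minimal polynomial is
  m_A(x) = Π_λ (x − λ)^{k_λ}
where k_λ is the size of the *largest* Jordan block for λ (equivalently, the smallest k with (A − λI)^k v = 0 for every generalised eigenvector v of λ).

  λ = 4: largest Jordan block has size 2, contributing (x − 4)^2

So m_A(x) = (x - 4)^2 = x^2 - 8*x + 16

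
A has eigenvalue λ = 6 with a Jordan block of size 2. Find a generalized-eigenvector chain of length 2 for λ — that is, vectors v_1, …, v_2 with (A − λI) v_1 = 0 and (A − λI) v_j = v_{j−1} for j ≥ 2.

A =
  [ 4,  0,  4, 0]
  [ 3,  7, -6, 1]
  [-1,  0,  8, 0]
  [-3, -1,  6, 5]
A Jordan chain for λ = 6 of length 2:
v_1 = (-2, 3, -1, -3)ᵀ
v_2 = (1, 0, 0, 0)ᵀ

Let N = A − (6)·I. We want v_2 with N^2 v_2 = 0 but N^1 v_2 ≠ 0; then v_{j-1} := N · v_j for j = 2, …, 2.

Pick v_2 = (1, 0, 0, 0)ᵀ.
Then v_1 = N · v_2 = (-2, 3, -1, -3)ᵀ.

Sanity check: (A − (6)·I) v_1 = (0, 0, 0, 0)ᵀ = 0. ✓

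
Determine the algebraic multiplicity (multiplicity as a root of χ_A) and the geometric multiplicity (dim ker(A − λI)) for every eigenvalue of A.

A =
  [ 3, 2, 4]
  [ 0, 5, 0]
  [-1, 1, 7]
λ = 5: alg = 3, geom = 2

Step 1 — factor the characteristic polynomial to read off the algebraic multiplicities:
  χ_A(x) = (x - 5)^3

Step 2 — compute geometric multiplicities via the rank-nullity identity g(λ) = n − rank(A − λI):
  rank(A − (5)·I) = 1, so dim ker(A − (5)·I) = n − 1 = 2

Summary:
  λ = 5: algebraic multiplicity = 3, geometric multiplicity = 2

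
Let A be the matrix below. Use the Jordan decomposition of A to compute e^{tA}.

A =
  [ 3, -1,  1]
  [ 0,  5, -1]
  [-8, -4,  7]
e^{tA} =
  [-2*t^2*exp(5*t) - 2*t*exp(5*t) + exp(5*t), -t^2*exp(5*t) - t*exp(5*t), t^2*exp(5*t)/2 + t*exp(5*t)]
  [4*t^2*exp(5*t), 2*t^2*exp(5*t) + exp(5*t), -t^2*exp(5*t) - t*exp(5*t)]
  [-8*t*exp(5*t), -4*t*exp(5*t), 2*t*exp(5*t) + exp(5*t)]

Strategy: write A = P · J · P⁻¹ where J is a Jordan canonical form, so e^{tA} = P · e^{tJ} · P⁻¹, and e^{tJ} can be computed block-by-block.

A has Jordan form
J =
  [5, 1, 0]
  [0, 5, 1]
  [0, 0, 5]
(up to reordering of blocks).

Per-block formulas:
  For a 3×3 Jordan block J_3(5): exp(t · J_3(5)) = e^(5t)·(I + t·N + (t^2/2)·N^2), where N is the 3×3 nilpotent shift.

After assembling e^{tJ} and conjugating by P, we get:

e^{tA} =
  [-2*t^2*exp(5*t) - 2*t*exp(5*t) + exp(5*t), -t^2*exp(5*t) - t*exp(5*t), t^2*exp(5*t)/2 + t*exp(5*t)]
  [4*t^2*exp(5*t), 2*t^2*exp(5*t) + exp(5*t), -t^2*exp(5*t) - t*exp(5*t)]
  [-8*t*exp(5*t), -4*t*exp(5*t), 2*t*exp(5*t) + exp(5*t)]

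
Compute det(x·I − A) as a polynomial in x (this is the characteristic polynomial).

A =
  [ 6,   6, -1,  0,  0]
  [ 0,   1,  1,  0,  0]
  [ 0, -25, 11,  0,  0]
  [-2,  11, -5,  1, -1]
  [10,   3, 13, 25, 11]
x^5 - 30*x^4 + 360*x^3 - 2160*x^2 + 6480*x - 7776

Expanding det(x·I − A) (e.g. by cofactor expansion or by noting that A is similar to its Jordan form J, which has the same characteristic polynomial as A) gives
  χ_A(x) = x^5 - 30*x^4 + 360*x^3 - 2160*x^2 + 6480*x - 7776
which factors as (x - 6)^5. The eigenvalues (with algebraic multiplicities) are λ = 6 with multiplicity 5.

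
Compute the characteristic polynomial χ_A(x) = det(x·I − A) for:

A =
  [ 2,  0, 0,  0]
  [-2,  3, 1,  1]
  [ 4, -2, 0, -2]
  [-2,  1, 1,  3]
x^4 - 8*x^3 + 24*x^2 - 32*x + 16

Expanding det(x·I − A) (e.g. by cofactor expansion or by noting that A is similar to its Jordan form J, which has the same characteristic polynomial as A) gives
  χ_A(x) = x^4 - 8*x^3 + 24*x^2 - 32*x + 16
which factors as (x - 2)^4. The eigenvalues (with algebraic multiplicities) are λ = 2 with multiplicity 4.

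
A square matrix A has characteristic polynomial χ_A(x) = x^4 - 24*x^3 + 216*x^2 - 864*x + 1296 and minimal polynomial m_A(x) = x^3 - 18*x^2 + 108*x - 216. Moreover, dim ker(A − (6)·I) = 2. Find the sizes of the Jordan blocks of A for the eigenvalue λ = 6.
Block sizes for λ = 6: [3, 1]

Step 1 — from the characteristic polynomial, algebraic multiplicity of λ = 6 is 4. From dim ker(A − (6)·I) = 2, there are exactly 2 Jordan blocks for λ = 6.
Step 2 — from the minimal polynomial, the factor (x − 6)^3 tells us the largest block for λ = 6 has size 3.
Step 3 — with total size 4, 2 blocks, and largest block 3, the block sizes (in nonincreasing order) are [3, 1].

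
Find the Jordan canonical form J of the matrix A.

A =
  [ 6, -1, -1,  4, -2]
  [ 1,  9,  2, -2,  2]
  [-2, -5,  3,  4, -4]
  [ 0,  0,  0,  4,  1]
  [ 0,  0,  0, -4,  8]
J_3(6) ⊕ J_2(6)

The characteristic polynomial is
  det(x·I − A) = x^5 - 30*x^4 + 360*x^3 - 2160*x^2 + 6480*x - 7776 = (x - 6)^5

Eigenvalues and multiplicities (the geometric multiplicity of λ is n − rank(A − λI), which equals the number of Jordan blocks for λ):
  λ = 6: algebraic multiplicity = 5, geometric multiplicity = 2

Determining the block sizes for each eigenvalue:
  λ = 6: with am = 5 and gm = 2, the partition is not yet determined (e.g. several partitions of 5 into 2 parts exist). Let N = A − (6)·I. Computing rank(N^1) = 3, rank(N^2) = 1, rank(N^3) = 0; the number of blocks of size ≥ j is rank(N^{j−1}) − rank(N^j), giving [2, 2, 1]. So we have 1 block(s) of size 3, 1 block(s) of size 2 → block sizes [3, 2]

Assembling the blocks gives a Jordan form
J =
  [6, 1, 0, 0, 0]
  [0, 6, 1, 0, 0]
  [0, 0, 6, 0, 0]
  [0, 0, 0, 6, 1]
  [0, 0, 0, 0, 6]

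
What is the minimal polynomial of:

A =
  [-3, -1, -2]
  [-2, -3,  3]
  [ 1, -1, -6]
x^3 + 12*x^2 + 48*x + 64

The characteristic polynomial is χ_A(x) = (x + 4)^3, so the eigenvalues are known. The minimal polynomial is
  m_A(x) = Π_λ (x − λ)^{k_λ}
where k_λ is the size of the *largest* Jordan block for λ (equivalently, the smallest k with (A − λI)^k v = 0 for every generalised eigenvector v of λ).

  λ = -4: largest Jordan block has size 3, contributing (x + 4)^3

So m_A(x) = (x + 4)^3 = x^3 + 12*x^2 + 48*x + 64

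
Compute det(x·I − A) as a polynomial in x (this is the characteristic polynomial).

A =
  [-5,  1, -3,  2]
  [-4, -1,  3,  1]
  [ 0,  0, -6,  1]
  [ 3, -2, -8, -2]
x^4 + 14*x^3 + 73*x^2 + 168*x + 144

Expanding det(x·I − A) (e.g. by cofactor expansion or by noting that A is similar to its Jordan form J, which has the same characteristic polynomial as A) gives
  χ_A(x) = x^4 + 14*x^3 + 73*x^2 + 168*x + 144
which factors as (x + 3)^2*(x + 4)^2. The eigenvalues (with algebraic multiplicities) are λ = -4 with multiplicity 2, λ = -3 with multiplicity 2.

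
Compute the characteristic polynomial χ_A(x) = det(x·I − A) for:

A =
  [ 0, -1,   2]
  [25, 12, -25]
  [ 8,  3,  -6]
x^3 - 6*x^2 + 12*x - 8

Expanding det(x·I − A) (e.g. by cofactor expansion or by noting that A is similar to its Jordan form J, which has the same characteristic polynomial as A) gives
  χ_A(x) = x^3 - 6*x^2 + 12*x - 8
which factors as (x - 2)^3. The eigenvalues (with algebraic multiplicities) are λ = 2 with multiplicity 3.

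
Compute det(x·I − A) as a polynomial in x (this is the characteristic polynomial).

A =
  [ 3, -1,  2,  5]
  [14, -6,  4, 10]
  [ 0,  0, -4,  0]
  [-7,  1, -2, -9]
x^4 + 16*x^3 + 96*x^2 + 256*x + 256

Expanding det(x·I − A) (e.g. by cofactor expansion or by noting that A is similar to its Jordan form J, which has the same characteristic polynomial as A) gives
  χ_A(x) = x^4 + 16*x^3 + 96*x^2 + 256*x + 256
which factors as (x + 4)^4. The eigenvalues (with algebraic multiplicities) are λ = -4 with multiplicity 4.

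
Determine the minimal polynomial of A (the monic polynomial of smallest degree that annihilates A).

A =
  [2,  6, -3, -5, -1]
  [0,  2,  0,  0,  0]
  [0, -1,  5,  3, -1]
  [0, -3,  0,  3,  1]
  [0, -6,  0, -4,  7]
x^5 - 19*x^4 + 139*x^3 - 485*x^2 + 800*x - 500

The characteristic polynomial is χ_A(x) = (x - 5)^3*(x - 2)^2, so the eigenvalues are known. The minimal polynomial is
  m_A(x) = Π_λ (x − λ)^{k_λ}
where k_λ is the size of the *largest* Jordan block for λ (equivalently, the smallest k with (A − λI)^k v = 0 for every generalised eigenvector v of λ).

  λ = 2: largest Jordan block has size 2, contributing (x − 2)^2
  λ = 5: largest Jordan block has size 3, contributing (x − 5)^3

So m_A(x) = (x - 5)^3*(x - 2)^2 = x^5 - 19*x^4 + 139*x^3 - 485*x^2 + 800*x - 500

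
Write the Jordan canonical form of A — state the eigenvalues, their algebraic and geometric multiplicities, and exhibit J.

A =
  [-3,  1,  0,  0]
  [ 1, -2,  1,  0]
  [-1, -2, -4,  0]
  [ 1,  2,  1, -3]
J_3(-3) ⊕ J_1(-3)

The characteristic polynomial is
  det(x·I − A) = x^4 + 12*x^3 + 54*x^2 + 108*x + 81 = (x + 3)^4

Eigenvalues and multiplicities (the geometric multiplicity of λ is n − rank(A − λI), which equals the number of Jordan blocks for λ):
  λ = -3: algebraic multiplicity = 4, geometric multiplicity = 2

Determining the block sizes for each eigenvalue:
  λ = -3: with am = 4 and gm = 2, the partition is not yet determined (e.g. several partitions of 4 into 2 parts exist). Let N = A − (-3)·I. Computing rank(N^1) = 2, rank(N^2) = 1, rank(N^3) = 0; the number of blocks of size ≥ j is rank(N^{j−1}) − rank(N^j), giving [2, 1, 1]. So we have 1 block(s) of size 3, 1 block(s) of size 1 → block sizes [3, 1]

Assembling the blocks gives a Jordan form
J =
  [-3,  1,  0,  0]
  [ 0, -3,  1,  0]
  [ 0,  0, -3,  0]
  [ 0,  0,  0, -3]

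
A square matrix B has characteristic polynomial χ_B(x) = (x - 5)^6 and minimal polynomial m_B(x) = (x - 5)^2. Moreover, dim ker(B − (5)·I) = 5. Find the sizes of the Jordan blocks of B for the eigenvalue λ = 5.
Block sizes for λ = 5: [2, 1, 1, 1, 1]

Step 1 — from the characteristic polynomial, algebraic multiplicity of λ = 5 is 6. From dim ker(B − (5)·I) = 5, there are exactly 5 Jordan blocks for λ = 5.
Step 2 — from the minimal polynomial, the factor (x − 5)^2 tells us the largest block for λ = 5 has size 2.
Step 3 — with total size 6, 5 blocks, and largest block 2, the block sizes (in nonincreasing order) are [2, 1, 1, 1, 1].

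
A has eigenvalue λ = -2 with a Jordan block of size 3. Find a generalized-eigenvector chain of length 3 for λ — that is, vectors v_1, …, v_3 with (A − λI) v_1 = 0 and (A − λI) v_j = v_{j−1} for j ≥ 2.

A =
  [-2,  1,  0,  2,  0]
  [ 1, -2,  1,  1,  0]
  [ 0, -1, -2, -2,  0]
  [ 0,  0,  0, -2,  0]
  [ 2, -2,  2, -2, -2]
A Jordan chain for λ = -2 of length 3:
v_1 = (1, 0, -1, 0, -2)ᵀ
v_2 = (0, 1, 0, 0, 2)ᵀ
v_3 = (1, 0, 0, 0, 0)ᵀ

Let N = A − (-2)·I. We want v_3 with N^3 v_3 = 0 but N^2 v_3 ≠ 0; then v_{j-1} := N · v_j for j = 3, …, 2.

Pick v_3 = (1, 0, 0, 0, 0)ᵀ.
Then v_2 = N · v_3 = (0, 1, 0, 0, 2)ᵀ.
Then v_1 = N · v_2 = (1, 0, -1, 0, -2)ᵀ.

Sanity check: (A − (-2)·I) v_1 = (0, 0, 0, 0, 0)ᵀ = 0. ✓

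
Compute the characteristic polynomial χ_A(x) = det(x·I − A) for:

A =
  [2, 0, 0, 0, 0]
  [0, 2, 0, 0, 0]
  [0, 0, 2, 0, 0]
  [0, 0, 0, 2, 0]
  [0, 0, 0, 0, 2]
x^5 - 10*x^4 + 40*x^3 - 80*x^2 + 80*x - 32

Expanding det(x·I − A) (e.g. by cofactor expansion or by noting that A is similar to its Jordan form J, which has the same characteristic polynomial as A) gives
  χ_A(x) = x^5 - 10*x^4 + 40*x^3 - 80*x^2 + 80*x - 32
which factors as (x - 2)^5. The eigenvalues (with algebraic multiplicities) are λ = 2 with multiplicity 5.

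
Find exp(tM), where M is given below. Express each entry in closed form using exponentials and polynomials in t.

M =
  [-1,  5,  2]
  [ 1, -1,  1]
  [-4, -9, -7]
e^{tM} =
  [t^2*exp(-3*t)/2 + 2*t*exp(-3*t) + exp(-3*t), t^2*exp(-3*t) + 5*t*exp(-3*t), t^2*exp(-3*t)/2 + 2*t*exp(-3*t)]
  [t*exp(-3*t), 2*t*exp(-3*t) + exp(-3*t), t*exp(-3*t)]
  [-t^2*exp(-3*t)/2 - 4*t*exp(-3*t), -t^2*exp(-3*t) - 9*t*exp(-3*t), -t^2*exp(-3*t)/2 - 4*t*exp(-3*t) + exp(-3*t)]

Strategy: write M = P · J · P⁻¹ where J is a Jordan canonical form, so e^{tM} = P · e^{tJ} · P⁻¹, and e^{tJ} can be computed block-by-block.

M has Jordan form
J =
  [-3,  1,  0]
  [ 0, -3,  1]
  [ 0,  0, -3]
(up to reordering of blocks).

Per-block formulas:
  For a 3×3 Jordan block J_3(-3): exp(t · J_3(-3)) = e^(-3t)·(I + t·N + (t^2/2)·N^2), where N is the 3×3 nilpotent shift.

After assembling e^{tJ} and conjugating by P, we get:

e^{tM} =
  [t^2*exp(-3*t)/2 + 2*t*exp(-3*t) + exp(-3*t), t^2*exp(-3*t) + 5*t*exp(-3*t), t^2*exp(-3*t)/2 + 2*t*exp(-3*t)]
  [t*exp(-3*t), 2*t*exp(-3*t) + exp(-3*t), t*exp(-3*t)]
  [-t^2*exp(-3*t)/2 - 4*t*exp(-3*t), -t^2*exp(-3*t) - 9*t*exp(-3*t), -t^2*exp(-3*t)/2 - 4*t*exp(-3*t) + exp(-3*t)]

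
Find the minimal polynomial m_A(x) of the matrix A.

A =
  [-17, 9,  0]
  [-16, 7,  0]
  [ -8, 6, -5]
x^2 + 10*x + 25

The characteristic polynomial is χ_A(x) = (x + 5)^3, so the eigenvalues are known. The minimal polynomial is
  m_A(x) = Π_λ (x − λ)^{k_λ}
where k_λ is the size of the *largest* Jordan block for λ (equivalently, the smallest k with (A − λI)^k v = 0 for every generalised eigenvector v of λ).

  λ = -5: largest Jordan block has size 2, contributing (x + 5)^2

So m_A(x) = (x + 5)^2 = x^2 + 10*x + 25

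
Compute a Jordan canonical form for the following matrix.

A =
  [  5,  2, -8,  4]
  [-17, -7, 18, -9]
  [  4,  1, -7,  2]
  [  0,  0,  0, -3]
J_3(-3) ⊕ J_1(-3)

The characteristic polynomial is
  det(x·I − A) = x^4 + 12*x^3 + 54*x^2 + 108*x + 81 = (x + 3)^4

Eigenvalues and multiplicities (the geometric multiplicity of λ is n − rank(A − λI), which equals the number of Jordan blocks for λ):
  λ = -3: algebraic multiplicity = 4, geometric multiplicity = 2

Determining the block sizes for each eigenvalue:
  λ = -3: with am = 4 and gm = 2, the partition is not yet determined (e.g. several partitions of 4 into 2 parts exist). Let N = A − (-3)·I. Computing rank(N^1) = 2, rank(N^2) = 1, rank(N^3) = 0; the number of blocks of size ≥ j is rank(N^{j−1}) − rank(N^j), giving [2, 1, 1]. So we have 1 block(s) of size 3, 1 block(s) of size 1 → block sizes [3, 1]

Assembling the blocks gives a Jordan form
J =
  [-3,  1,  0,  0]
  [ 0, -3,  1,  0]
  [ 0,  0, -3,  0]
  [ 0,  0,  0, -3]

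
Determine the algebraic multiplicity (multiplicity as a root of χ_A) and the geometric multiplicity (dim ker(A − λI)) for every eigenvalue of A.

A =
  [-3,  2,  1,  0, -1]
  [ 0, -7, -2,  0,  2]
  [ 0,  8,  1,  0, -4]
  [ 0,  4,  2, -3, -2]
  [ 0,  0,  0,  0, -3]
λ = -3: alg = 5, geom = 4

Step 1 — factor the characteristic polynomial to read off the algebraic multiplicities:
  χ_A(x) = (x + 3)^5

Step 2 — compute geometric multiplicities via the rank-nullity identity g(λ) = n − rank(A − λI):
  rank(A − (-3)·I) = 1, so dim ker(A − (-3)·I) = n − 1 = 4

Summary:
  λ = -3: algebraic multiplicity = 5, geometric multiplicity = 4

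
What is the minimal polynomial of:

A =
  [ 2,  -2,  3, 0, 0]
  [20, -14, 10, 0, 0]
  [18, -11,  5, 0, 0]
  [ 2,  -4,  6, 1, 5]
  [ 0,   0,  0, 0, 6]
x^4 + x^3 - 34*x^2 - 64*x + 96

The characteristic polynomial is χ_A(x) = (x - 6)*(x - 1)^2*(x + 4)^2, so the eigenvalues are known. The minimal polynomial is
  m_A(x) = Π_λ (x − λ)^{k_λ}
where k_λ is the size of the *largest* Jordan block for λ (equivalently, the smallest k with (A − λI)^k v = 0 for every generalised eigenvector v of λ).

  λ = -4: largest Jordan block has size 2, contributing (x + 4)^2
  λ = 1: largest Jordan block has size 1, contributing (x − 1)
  λ = 6: largest Jordan block has size 1, contributing (x − 6)

So m_A(x) = (x - 6)*(x - 1)*(x + 4)^2 = x^4 + x^3 - 34*x^2 - 64*x + 96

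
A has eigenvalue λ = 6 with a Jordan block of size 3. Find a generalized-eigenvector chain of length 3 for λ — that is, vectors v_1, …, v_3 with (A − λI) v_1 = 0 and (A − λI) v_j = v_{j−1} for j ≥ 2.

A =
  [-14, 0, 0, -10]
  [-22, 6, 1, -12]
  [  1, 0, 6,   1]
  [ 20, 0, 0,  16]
A Jordan chain for λ = 6 of length 3:
v_1 = (0, -1, 0, 0)ᵀ
v_2 = (0, 2, -1, 0)ᵀ
v_3 = (1, 0, 0, -2)ᵀ

Let N = A − (6)·I. We want v_3 with N^3 v_3 = 0 but N^2 v_3 ≠ 0; then v_{j-1} := N · v_j for j = 3, …, 2.

Pick v_3 = (1, 0, 0, -2)ᵀ.
Then v_2 = N · v_3 = (0, 2, -1, 0)ᵀ.
Then v_1 = N · v_2 = (0, -1, 0, 0)ᵀ.

Sanity check: (A − (6)·I) v_1 = (0, 0, 0, 0)ᵀ = 0. ✓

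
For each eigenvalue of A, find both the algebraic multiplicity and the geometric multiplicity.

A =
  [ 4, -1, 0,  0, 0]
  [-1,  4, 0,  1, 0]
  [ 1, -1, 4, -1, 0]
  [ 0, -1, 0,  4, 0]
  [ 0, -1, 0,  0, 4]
λ = 4: alg = 5, geom = 3

Step 1 — factor the characteristic polynomial to read off the algebraic multiplicities:
  χ_A(x) = (x - 4)^5

Step 2 — compute geometric multiplicities via the rank-nullity identity g(λ) = n − rank(A − λI):
  rank(A − (4)·I) = 2, so dim ker(A − (4)·I) = n − 2 = 3

Summary:
  λ = 4: algebraic multiplicity = 5, geometric multiplicity = 3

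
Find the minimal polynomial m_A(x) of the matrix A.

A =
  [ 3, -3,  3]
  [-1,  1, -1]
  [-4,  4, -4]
x^2

The characteristic polynomial is χ_A(x) = x^3, so the eigenvalues are known. The minimal polynomial is
  m_A(x) = Π_λ (x − λ)^{k_λ}
where k_λ is the size of the *largest* Jordan block for λ (equivalently, the smallest k with (A − λI)^k v = 0 for every generalised eigenvector v of λ).

  λ = 0: largest Jordan block has size 2, contributing (x − 0)^2

So m_A(x) = x^2 = x^2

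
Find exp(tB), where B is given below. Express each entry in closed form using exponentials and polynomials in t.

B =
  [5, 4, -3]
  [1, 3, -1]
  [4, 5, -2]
e^{tB} =
  [t^2*exp(2*t)/2 + 3*t*exp(2*t) + exp(2*t), t^2*exp(2*t)/2 + 4*t*exp(2*t), -t^2*exp(2*t)/2 - 3*t*exp(2*t)]
  [t*exp(2*t), t*exp(2*t) + exp(2*t), -t*exp(2*t)]
  [t^2*exp(2*t)/2 + 4*t*exp(2*t), t^2*exp(2*t)/2 + 5*t*exp(2*t), -t^2*exp(2*t)/2 - 4*t*exp(2*t) + exp(2*t)]

Strategy: write B = P · J · P⁻¹ where J is a Jordan canonical form, so e^{tB} = P · e^{tJ} · P⁻¹, and e^{tJ} can be computed block-by-block.

B has Jordan form
J =
  [2, 1, 0]
  [0, 2, 1]
  [0, 0, 2]
(up to reordering of blocks).

Per-block formulas:
  For a 3×3 Jordan block J_3(2): exp(t · J_3(2)) = e^(2t)·(I + t·N + (t^2/2)·N^2), where N is the 3×3 nilpotent shift.

After assembling e^{tJ} and conjugating by P, we get:

e^{tB} =
  [t^2*exp(2*t)/2 + 3*t*exp(2*t) + exp(2*t), t^2*exp(2*t)/2 + 4*t*exp(2*t), -t^2*exp(2*t)/2 - 3*t*exp(2*t)]
  [t*exp(2*t), t*exp(2*t) + exp(2*t), -t*exp(2*t)]
  [t^2*exp(2*t)/2 + 4*t*exp(2*t), t^2*exp(2*t)/2 + 5*t*exp(2*t), -t^2*exp(2*t)/2 - 4*t*exp(2*t) + exp(2*t)]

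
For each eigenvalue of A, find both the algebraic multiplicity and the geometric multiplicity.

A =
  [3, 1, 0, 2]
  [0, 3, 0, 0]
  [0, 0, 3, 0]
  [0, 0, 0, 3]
λ = 3: alg = 4, geom = 3

Step 1 — factor the characteristic polynomial to read off the algebraic multiplicities:
  χ_A(x) = (x - 3)^4

Step 2 — compute geometric multiplicities via the rank-nullity identity g(λ) = n − rank(A − λI):
  rank(A − (3)·I) = 1, so dim ker(A − (3)·I) = n − 1 = 3

Summary:
  λ = 3: algebraic multiplicity = 4, geometric multiplicity = 3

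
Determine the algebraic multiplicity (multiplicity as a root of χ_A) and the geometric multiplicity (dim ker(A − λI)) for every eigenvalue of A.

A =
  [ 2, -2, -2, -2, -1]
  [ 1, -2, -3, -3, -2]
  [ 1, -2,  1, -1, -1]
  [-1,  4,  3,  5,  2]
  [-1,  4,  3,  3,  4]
λ = 2: alg = 5, geom = 3

Step 1 — factor the characteristic polynomial to read off the algebraic multiplicities:
  χ_A(x) = (x - 2)^5

Step 2 — compute geometric multiplicities via the rank-nullity identity g(λ) = n − rank(A − λI):
  rank(A − (2)·I) = 2, so dim ker(A − (2)·I) = n − 2 = 3

Summary:
  λ = 2: algebraic multiplicity = 5, geometric multiplicity = 3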